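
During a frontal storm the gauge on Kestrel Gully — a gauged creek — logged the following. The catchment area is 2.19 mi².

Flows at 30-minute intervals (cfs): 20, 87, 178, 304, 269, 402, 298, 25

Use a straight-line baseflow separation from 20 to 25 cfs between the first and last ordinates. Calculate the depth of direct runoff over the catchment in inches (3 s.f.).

d ≈ 0.496 in

Direct runoff: 0.00, 66.29, 156.57, 281.86, 246.14, 378.43, 273.71, 0.00 cfs; ΣQ_DR = 1403 cfs.
V = ΣQ_DR · Δt = 1403 × 1800 s = 2.525 × 10^6 ft³.
Over A = 2.19 mi², depth = V / A = 0.496 in.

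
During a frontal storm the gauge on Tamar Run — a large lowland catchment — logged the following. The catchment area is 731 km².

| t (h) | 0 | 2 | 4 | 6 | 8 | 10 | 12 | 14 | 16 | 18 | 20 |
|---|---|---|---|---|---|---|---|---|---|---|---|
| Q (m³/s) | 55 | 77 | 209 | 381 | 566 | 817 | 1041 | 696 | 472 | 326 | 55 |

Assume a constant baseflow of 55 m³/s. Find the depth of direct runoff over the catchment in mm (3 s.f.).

d ≈ 40.3 mm

Direct runoff: 0.0, 22.0, 154.0, 326.0, 511.0, 762.0, 986.0, 641.0, 417.0, 271.0, 0.0 m³/s; ΣQ_DR = 4090 m³/s.
V = ΣQ_DR · Δt = 4090 × 7200 s = 2.945 × 10^7 m³.
Over A = 731 km², depth = V / A = 40.3 mm.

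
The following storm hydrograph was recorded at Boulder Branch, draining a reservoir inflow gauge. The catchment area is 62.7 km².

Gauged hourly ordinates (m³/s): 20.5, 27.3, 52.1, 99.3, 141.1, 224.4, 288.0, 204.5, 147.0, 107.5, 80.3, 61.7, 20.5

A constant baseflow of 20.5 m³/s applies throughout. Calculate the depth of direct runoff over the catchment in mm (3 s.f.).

d ≈ 69.3 mm

Direct runoff: 0.0, 6.8, 31.6, 78.8, 120.6, 203.9, 267.5, 184.0, 126.5, 87.0, 59.8, 41.2, 0.0 m³/s; ΣQ_DR = 1208 m³/s.
V = ΣQ_DR · Δt = 1208 × 3600 s = 4.348 × 10^6 m³.
Over A = 62.7 km², depth = V / A = 69.3 mm.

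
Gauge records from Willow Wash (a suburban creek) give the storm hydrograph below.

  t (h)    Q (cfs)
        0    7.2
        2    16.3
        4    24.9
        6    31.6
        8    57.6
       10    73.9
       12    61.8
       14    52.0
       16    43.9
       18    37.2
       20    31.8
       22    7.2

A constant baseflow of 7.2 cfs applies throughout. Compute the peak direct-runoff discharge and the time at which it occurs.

Subtracting baseflow gives direct-runoff ordinates: 0.0, 9.1, 17.7, 24.4, 50.4, 66.7, 54.6, 44.8, 36.7, 30.0, 24.6, 0.0 cfs.
The maximum is 66.7 cfs, occurring at the reading for t = 10 h.

Q_p = 66.7 cfs at t = 10 h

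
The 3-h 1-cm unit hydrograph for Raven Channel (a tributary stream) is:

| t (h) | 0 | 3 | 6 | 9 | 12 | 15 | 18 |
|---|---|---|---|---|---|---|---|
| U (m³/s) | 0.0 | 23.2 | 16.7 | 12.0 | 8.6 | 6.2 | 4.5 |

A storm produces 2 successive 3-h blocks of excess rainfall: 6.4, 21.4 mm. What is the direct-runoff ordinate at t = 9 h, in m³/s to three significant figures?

Q ≈ 43.4 m³/s

By discrete convolution, Q_j = Σ (P_i / 10 mm) · U_{j−i}.
At t = 9 h (j=3): Q = (6.4/10)·12.0 + (21.4/10)·16.7 = 43.4 m³/s.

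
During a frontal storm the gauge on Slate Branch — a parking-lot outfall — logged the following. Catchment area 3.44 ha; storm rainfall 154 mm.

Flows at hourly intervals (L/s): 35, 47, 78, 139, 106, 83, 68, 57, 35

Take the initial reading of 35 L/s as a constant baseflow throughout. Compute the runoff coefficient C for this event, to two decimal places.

C ≈ 0.23

ΣQ_DR = 333.0 L/s; V = ΣQ_DR·Δt = 1.199 × 10^6 L.
Runoff depth d = V / A = 34.85 mm.
C = d / P = 34.85 / 154 = 0.23.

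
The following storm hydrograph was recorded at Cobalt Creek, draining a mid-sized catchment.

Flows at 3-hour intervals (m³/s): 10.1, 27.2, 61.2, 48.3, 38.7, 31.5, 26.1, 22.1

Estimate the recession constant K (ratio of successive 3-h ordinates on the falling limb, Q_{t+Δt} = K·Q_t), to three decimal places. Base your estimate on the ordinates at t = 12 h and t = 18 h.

K ≈ 0.821

Using the recession-limb readings at t = 12 h and t = 18 h: Q falls from 38.7 to 26.1 m³/s over 2 intervals.
K = (Q₂/Q₁)^(1/2) = (26.1/38.7)^(1/2) = 0.821.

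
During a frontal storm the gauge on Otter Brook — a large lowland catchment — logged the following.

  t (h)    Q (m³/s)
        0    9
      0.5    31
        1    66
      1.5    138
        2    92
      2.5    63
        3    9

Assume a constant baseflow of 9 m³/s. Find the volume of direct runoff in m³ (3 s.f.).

Direct-runoff ordinates (Q − Q_b): 0.0, 22.0, 57.0, 129.0, 83.0, 54.0, 0.0 m³/s.
ΣQ_DR = 345.0 m³/s.
With Δt = 0.5 h = 1800 s, V = ΣQ_DR · Δt = 345.0 × 1800 = 6.21 × 10^5 m³.

V ≈ 6.21 × 10^5 m³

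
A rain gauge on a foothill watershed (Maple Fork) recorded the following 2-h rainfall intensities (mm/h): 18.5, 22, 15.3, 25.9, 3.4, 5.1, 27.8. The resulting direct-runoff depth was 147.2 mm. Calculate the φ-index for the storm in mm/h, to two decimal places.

φ ≈ 7.18 mm/h

Only the 5 blocks with intensity above φ contribute runoff: 18.5, 22, 15.3, 25.9, 27.8 mm/h.
Σ(I−φ)·Δt = d  ⇒  (18.5+22+15.3+25.9+27.8 − 5φ)·2 = 147.2
φ = (109.5 − 147.2/2) / 5 = 7.18 mm/h.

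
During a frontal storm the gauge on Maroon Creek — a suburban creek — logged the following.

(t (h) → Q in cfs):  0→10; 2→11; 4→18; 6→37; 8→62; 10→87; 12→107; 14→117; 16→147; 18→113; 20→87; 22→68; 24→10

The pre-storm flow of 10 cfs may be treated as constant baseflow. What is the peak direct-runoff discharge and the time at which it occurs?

Q_p = 137.0 cfs at t = 16 h

Subtracting baseflow gives direct-runoff ordinates: 0.0, 1.0, 8.0, 27.0, 52.0, 77.0, 97.0, 107.0, 137.0, 103.0, 77.0, 58.0, 0.0 cfs.
The maximum is 137.0 cfs, occurring at the reading for t = 16 h.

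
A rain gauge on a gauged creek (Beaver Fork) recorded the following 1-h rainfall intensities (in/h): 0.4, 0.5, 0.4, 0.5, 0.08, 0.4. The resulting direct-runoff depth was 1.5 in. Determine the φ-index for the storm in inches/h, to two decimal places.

φ ≈ 0.14 in/h

Only the 5 blocks with intensity above φ contribute runoff: 0.4, 0.5, 0.4, 0.5, 0.4 in/h.
Σ(I−φ)·Δt = d  ⇒  (0.4+0.5+0.4+0.5+0.4 − 5φ)·1 = 1.5
φ = (2.200 − 1.5/1) / 5 = 0.14 in/h.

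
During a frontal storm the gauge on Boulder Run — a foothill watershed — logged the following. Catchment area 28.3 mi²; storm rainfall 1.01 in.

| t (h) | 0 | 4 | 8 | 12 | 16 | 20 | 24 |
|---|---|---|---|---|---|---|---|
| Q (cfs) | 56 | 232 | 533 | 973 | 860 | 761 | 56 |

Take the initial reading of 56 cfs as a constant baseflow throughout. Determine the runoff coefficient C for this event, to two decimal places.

ΣQ_DR = 3079 cfs; V = ΣQ_DR·Δt = 4.434 × 10^7 ft³.
Runoff depth d = V / A = 0.6744 in.
C = d / P = 0.6744 / 1.01 = 0.67.

C ≈ 0.67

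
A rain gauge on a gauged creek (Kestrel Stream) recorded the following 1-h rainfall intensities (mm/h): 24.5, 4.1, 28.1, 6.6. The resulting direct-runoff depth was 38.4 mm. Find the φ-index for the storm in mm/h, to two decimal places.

Only the 2 blocks with intensity above φ contribute runoff: 24.5, 28.1 mm/h.
Σ(I−φ)·Δt = d  ⇒  (24.5+28.1 − 2φ)·1 = 38.4
φ = (52.60 − 38.4/1) / 2 = 7.10 mm/h.

φ ≈ 7.10 mm/h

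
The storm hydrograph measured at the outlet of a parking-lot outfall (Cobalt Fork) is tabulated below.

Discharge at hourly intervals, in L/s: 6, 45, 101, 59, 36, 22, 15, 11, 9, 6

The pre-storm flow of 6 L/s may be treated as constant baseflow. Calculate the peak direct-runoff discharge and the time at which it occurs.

Q_p = 95.0 L/s at t = 2 h

Subtracting baseflow gives direct-runoff ordinates: 0.0, 39.0, 95.0, 53.0, 30.0, 16.0, 9.0, 5.0, 3.0, 0.0 L/s.
The maximum is 95.0 L/s, occurring at the reading for t = 2 h.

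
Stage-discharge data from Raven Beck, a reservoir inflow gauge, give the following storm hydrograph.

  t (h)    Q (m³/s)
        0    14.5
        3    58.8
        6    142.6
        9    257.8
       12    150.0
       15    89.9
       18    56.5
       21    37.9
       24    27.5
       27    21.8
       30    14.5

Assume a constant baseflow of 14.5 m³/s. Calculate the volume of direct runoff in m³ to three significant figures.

Direct-runoff ordinates (Q − Q_b): 0.0, 44.3, 128.1, 243.3, 135.5, 75.4, 42.0, 23.4, 13.0, 7.3, 0.0 m³/s.
ΣQ_DR = 712.3 m³/s.
With Δt = 3 h = 10800 s, V = ΣQ_DR · Δt = 712.3 × 10800 = 7.69 × 10^6 m³.

V ≈ 7.69 × 10^6 m³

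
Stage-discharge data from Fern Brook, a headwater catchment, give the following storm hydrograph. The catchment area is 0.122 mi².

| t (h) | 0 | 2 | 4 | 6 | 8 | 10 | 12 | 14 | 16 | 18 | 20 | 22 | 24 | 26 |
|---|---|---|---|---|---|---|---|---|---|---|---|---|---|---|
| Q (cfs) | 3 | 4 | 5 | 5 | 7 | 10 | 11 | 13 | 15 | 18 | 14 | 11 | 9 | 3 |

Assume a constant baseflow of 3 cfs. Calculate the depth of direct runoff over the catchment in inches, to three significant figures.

Direct runoff: 0.0, 1.0, 2.0, 2.0, 4.0, 7.0, 8.0, 10.0, 12.0, 15.0, 11.0, 8.0, 6.0, 0.0 cfs; ΣQ_DR = 86.00 cfs.
V = ΣQ_DR · Δt = 86.00 × 7200 s = 6.192 × 10^5 ft³.
Over A = 0.122 mi², depth = V / A = 2.18 in.

d ≈ 2.18 in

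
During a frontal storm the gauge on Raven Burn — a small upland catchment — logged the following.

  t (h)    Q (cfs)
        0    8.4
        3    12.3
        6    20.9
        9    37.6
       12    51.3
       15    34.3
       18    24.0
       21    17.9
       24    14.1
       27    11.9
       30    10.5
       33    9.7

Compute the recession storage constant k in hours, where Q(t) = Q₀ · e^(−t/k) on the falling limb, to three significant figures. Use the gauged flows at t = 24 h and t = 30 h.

On the falling limb, Q drops from 14.1 to 10.5 cfs between t = 24 h and t = 30 h (Δt = 6 h).
k = −Δt / ln(Q₂/Q₁) = −6 / ln(10.5/14.1) = 20.4 h.

k ≈ 20.4 h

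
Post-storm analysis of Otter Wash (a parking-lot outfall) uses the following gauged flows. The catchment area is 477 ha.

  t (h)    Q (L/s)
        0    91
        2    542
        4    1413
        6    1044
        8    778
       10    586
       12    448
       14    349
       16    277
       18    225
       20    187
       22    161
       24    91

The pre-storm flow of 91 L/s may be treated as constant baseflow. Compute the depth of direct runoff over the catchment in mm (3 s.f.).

d ≈ 7.56 mm

Direct runoff: 0.0, 451.0, 1322.0, 953.0, 687.0, 495.0, 357.0, 258.0, 186.0, 134.0, 96.0, 70.0, 0.0 L/s; ΣQ_DR = 5009 L/s.
V = ΣQ_DR · Δt = 5009 × 7200 s = 3.606 × 10^7 L.
Over A = 477 ha, depth = V / A = 7.56 mm.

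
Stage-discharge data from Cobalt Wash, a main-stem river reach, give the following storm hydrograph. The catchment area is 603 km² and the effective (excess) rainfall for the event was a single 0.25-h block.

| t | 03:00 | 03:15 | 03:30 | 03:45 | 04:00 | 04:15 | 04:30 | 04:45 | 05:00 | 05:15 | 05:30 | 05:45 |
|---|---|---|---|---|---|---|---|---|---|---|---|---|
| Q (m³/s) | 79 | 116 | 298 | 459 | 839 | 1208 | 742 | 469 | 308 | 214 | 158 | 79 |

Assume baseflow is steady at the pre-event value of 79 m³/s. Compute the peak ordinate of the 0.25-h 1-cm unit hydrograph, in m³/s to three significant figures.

U_p ≈ 1880 m³/s

Direct runoff: 0.0, 37.0, 219.0, 380.0, 760.0, 1129.0, 663.0, 390.0, 229.0, 135.0, 79.0, 0.0 m³/s; ΣQ_DR = 4021 m³/s, peak = 1129.0 m³/s.
Runoff depth d = ΣQ_DR·Δt / A = 4021 × 900 / (603 km²) = 6.001 mm.
The 1-cm UH is the DRH scaled by (10 mm)/d, so U_p = 1129.0 × 10/6.001 = 1880 m³/s.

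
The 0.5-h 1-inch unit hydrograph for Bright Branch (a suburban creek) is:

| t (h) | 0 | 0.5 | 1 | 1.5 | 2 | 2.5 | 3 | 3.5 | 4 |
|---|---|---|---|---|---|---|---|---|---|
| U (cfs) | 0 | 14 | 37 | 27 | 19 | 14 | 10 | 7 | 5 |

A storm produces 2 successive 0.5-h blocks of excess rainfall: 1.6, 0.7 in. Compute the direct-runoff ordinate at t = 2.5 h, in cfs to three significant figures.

Q ≈ 35.7 cfs

By discrete convolution, Q_j = Σ (P_i / 1 in) · U_{j−i}.
At t = 2.5 h (j=5): Q = (1.6/1)·14 + (0.7/1)·19 = 35.7 cfs.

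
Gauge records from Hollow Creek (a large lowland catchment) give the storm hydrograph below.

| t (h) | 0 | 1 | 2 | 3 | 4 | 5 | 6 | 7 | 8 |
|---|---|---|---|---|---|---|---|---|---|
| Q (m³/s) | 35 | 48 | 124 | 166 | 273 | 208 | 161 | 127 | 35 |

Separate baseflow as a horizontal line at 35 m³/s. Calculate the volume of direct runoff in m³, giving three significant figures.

Direct-runoff ordinates (Q − Q_b): 0.0, 13.0, 89.0, 131.0, 238.0, 173.0, 126.0, 92.0, 0.0 m³/s.
ΣQ_DR = 862.0 m³/s.
With Δt = 1 h = 3600 s, V = ΣQ_DR · Δt = 862.0 × 3600 = 3.10 × 10^6 m³.

V ≈ 3.10 × 10^6 m³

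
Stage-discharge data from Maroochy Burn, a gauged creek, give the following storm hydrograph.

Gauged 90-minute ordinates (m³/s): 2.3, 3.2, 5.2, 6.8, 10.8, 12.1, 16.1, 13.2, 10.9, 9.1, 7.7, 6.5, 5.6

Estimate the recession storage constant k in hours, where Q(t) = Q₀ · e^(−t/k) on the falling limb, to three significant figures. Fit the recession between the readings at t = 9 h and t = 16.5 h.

k ≈ 8.27 h

On the falling limb, Q drops from 16.1 to 6.5 m³/s between t = 9 h and t = 16.5 h (Δt = 7.5 h).
k = −Δt / ln(Q₂/Q₁) = −7.5 / ln(6.5/16.1) = 8.27 h.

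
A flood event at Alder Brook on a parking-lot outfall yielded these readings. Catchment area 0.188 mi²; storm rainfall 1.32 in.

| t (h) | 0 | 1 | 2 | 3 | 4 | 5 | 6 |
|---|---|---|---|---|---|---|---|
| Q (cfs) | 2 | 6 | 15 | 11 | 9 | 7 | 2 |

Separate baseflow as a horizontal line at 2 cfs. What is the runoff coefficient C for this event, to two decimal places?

ΣQ_DR = 38.00 cfs; V = ΣQ_DR·Δt = 1.368 × 10^5 ft³.
Runoff depth d = V / A = 0.3132 in.
C = d / P = 0.3132 / 1.32 = 0.24.

C ≈ 0.24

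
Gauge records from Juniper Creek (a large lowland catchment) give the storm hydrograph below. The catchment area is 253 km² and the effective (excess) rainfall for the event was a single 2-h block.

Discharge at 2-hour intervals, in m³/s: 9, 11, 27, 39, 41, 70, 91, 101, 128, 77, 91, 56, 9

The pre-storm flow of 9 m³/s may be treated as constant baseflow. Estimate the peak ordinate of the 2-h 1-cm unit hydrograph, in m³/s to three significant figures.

Direct runoff: 0.0, 2.0, 18.0, 30.0, 32.0, 61.0, 82.0, 92.0, 119.0, 68.0, 82.0, 47.0, 0.0 m³/s; ΣQ_DR = 633.0 m³/s, peak = 119.0 m³/s.
Runoff depth d = ΣQ_DR·Δt / A = 633.0 × 7200 / (253 km²) = 18.01 mm.
The 1-cm UH is the DRH scaled by (10 mm)/d, so U_p = 119.0 × 10/18.01 = 66.1 m³/s.

U_p ≈ 66.1 m³/s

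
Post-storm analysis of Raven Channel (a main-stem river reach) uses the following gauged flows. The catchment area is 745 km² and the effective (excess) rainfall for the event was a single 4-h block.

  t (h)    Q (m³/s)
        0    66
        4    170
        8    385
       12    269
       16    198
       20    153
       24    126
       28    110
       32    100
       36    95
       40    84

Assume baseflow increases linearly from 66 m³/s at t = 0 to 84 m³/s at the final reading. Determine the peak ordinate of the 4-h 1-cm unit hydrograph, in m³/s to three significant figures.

U_p ≈ 175 m³/s

Direct runoff: 0.00, 102.20, 315.40, 197.60, 124.80, 78.00, 49.20, 31.40, 19.60, 12.80, 0.00 m³/s; ΣQ_DR = 931.0 m³/s, peak = 315.40 m³/s.
Runoff depth d = ΣQ_DR·Δt / A = 931.0 × 14400 / (745 km²) = 18.00 mm.
The 1-cm UH is the DRH scaled by (10 mm)/d, so U_p = 315.40 × 10/18.00 = 175 m³/s.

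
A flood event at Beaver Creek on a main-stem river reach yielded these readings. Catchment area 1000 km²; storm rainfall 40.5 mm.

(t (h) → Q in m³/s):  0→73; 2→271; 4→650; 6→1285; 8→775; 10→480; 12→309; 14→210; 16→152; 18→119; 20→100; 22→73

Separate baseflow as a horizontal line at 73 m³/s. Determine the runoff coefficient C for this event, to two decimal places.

C ≈ 0.64

ΣQ_DR = 3621 m³/s; V = ΣQ_DR·Δt = 2.607 × 10^7 m³.
Runoff depth d = V / A = 26.07 mm.
C = d / P = 26.07 / 40.5 = 0.64.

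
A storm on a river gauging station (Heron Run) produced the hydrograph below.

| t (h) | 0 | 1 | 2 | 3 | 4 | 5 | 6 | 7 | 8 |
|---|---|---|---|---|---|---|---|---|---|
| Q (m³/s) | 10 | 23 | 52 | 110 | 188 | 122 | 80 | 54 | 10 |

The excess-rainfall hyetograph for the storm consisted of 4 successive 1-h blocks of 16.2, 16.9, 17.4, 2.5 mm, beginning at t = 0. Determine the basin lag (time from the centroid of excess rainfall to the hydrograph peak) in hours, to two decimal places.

t_L ≈ 2.38 h

Centroid of excess rainfall: t_c = Σ P_i·t̄_i / ΣP_i = 1.6170 h (block centres at 0.5, 1.5, 2.5, 3.5 h).
Hydrograph peak occurs at t = 4 h, so basin lag t_L = 4 − 1.6170 = 2.38 h.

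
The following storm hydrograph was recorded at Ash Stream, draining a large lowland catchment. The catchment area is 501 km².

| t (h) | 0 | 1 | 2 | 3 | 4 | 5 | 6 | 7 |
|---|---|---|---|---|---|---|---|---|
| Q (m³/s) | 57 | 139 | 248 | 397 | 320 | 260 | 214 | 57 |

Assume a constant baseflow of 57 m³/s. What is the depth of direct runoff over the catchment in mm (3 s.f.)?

Direct runoff: 0.0, 82.0, 191.0, 340.0, 263.0, 203.0, 157.0, 0.0 m³/s; ΣQ_DR = 1236 m³/s.
V = ΣQ_DR · Δt = 1236 × 3600 s = 4.450 × 10^6 m³.
Over A = 501 km², depth = V / A = 8.88 mm.

d ≈ 8.88 mm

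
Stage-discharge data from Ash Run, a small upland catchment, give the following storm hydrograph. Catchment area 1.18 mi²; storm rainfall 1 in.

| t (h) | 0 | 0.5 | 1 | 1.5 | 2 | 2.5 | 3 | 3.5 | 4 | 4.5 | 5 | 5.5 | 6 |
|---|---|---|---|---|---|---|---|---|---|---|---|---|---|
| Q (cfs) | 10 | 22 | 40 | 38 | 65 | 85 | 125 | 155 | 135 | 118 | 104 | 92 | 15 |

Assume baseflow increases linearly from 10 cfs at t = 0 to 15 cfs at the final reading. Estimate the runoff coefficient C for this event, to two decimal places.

ΣQ_DR = 841.5 cfs; V = ΣQ_DR·Δt = 1.515 × 10^6 ft³.
Runoff depth d = V / A = 0.5525 in.
C = d / P = 0.5525 / 1 = 0.55.

C ≈ 0.55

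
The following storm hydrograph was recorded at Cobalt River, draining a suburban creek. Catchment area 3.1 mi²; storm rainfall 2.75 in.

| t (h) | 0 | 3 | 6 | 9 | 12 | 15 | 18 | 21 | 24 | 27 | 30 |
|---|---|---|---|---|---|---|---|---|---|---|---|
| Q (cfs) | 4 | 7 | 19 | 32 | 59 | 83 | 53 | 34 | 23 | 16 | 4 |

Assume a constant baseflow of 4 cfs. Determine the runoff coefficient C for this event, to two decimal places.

C ≈ 0.16

ΣQ_DR = 290.0 cfs; V = ΣQ_DR·Δt = 3.132 × 10^6 ft³.
Runoff depth d = V / A = 0.4349 in.
C = d / P = 0.4349 / 2.75 = 0.16.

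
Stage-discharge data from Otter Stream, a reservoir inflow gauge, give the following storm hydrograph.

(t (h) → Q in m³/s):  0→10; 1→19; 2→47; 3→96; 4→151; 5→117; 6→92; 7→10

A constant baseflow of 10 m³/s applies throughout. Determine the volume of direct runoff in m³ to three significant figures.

Direct-runoff ordinates (Q − Q_b): 0.0, 9.0, 37.0, 86.0, 141.0, 107.0, 82.0, 0.0 m³/s.
ΣQ_DR = 462.0 m³/s.
With Δt = 1 h = 3600 s, V = ΣQ_DR · Δt = 462.0 × 3600 = 1.66 × 10^6 m³.

V ≈ 1.66 × 10^6 m³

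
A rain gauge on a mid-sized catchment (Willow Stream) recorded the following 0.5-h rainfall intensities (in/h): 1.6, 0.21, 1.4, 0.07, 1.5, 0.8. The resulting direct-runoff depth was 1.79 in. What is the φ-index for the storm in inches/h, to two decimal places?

φ ≈ 0.43 in/h

Only the 4 blocks with intensity above φ contribute runoff: 1.6, 1.4, 1.5, 0.8 in/h.
Σ(I−φ)·Δt = d  ⇒  (1.6+1.4+1.5+0.8 − 4φ)·0.5 = 1.79
φ = (5.300 − 1.79/0.5) / 4 = 0.43 in/h.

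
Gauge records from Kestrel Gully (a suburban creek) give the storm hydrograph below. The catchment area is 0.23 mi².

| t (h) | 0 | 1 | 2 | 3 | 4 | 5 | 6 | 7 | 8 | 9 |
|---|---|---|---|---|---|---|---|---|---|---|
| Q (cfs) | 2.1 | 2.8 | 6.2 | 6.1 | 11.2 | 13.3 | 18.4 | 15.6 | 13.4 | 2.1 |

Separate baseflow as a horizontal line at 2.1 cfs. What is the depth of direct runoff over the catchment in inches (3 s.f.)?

Direct runoff: 0.0, 0.7, 4.1, 4.0, 9.1, 11.2, 16.3, 13.5, 11.3, 0.0 cfs; ΣQ_DR = 70.20 cfs.
V = ΣQ_DR · Δt = 70.20 × 3600 s = 2.527 × 10^5 ft³.
Over A = 0.23 mi², depth = V / A = 0.473 in.

d ≈ 0.473 in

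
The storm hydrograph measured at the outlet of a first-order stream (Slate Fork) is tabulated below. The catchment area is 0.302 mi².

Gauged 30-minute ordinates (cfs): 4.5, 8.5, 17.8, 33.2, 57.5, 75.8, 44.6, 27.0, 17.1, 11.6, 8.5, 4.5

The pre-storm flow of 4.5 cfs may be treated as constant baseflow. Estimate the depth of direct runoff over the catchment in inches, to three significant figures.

d ≈ 0.658 in

Direct runoff: 0.0, 4.0, 13.3, 28.7, 53.0, 71.3, 40.1, 22.5, 12.6, 7.1, 4.0, 0.0 cfs; ΣQ_DR = 256.6 cfs.
V = ΣQ_DR · Δt = 256.6 × 1800 s = 4.619 × 10^5 ft³.
Over A = 0.302 mi², depth = V / A = 0.658 in.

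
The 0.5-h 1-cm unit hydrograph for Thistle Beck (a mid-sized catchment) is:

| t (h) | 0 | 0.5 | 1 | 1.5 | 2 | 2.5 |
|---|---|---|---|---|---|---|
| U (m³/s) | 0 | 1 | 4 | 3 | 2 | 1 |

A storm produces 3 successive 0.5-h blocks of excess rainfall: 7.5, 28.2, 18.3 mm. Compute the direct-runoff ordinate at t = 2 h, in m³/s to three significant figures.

By discrete convolution, Q_j = Σ (P_i / 10 mm) · U_{j−i}.
At t = 2 h (j=4): Q = (7.5/10)·2 + (28.2/10)·3 + (18.3/10)·4 = 17.3 m³/s.

Q ≈ 17.3 m³/s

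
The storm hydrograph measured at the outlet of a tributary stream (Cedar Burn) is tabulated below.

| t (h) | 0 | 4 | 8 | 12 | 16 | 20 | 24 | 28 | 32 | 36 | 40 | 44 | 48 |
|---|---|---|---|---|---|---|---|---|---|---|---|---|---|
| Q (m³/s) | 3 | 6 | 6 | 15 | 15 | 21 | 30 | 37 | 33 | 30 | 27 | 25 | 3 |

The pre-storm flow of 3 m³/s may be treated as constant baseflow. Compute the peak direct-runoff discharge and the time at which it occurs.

Q_p = 34.0 m³/s at t = 28 h

Subtracting baseflow gives direct-runoff ordinates: 0.0, 3.0, 3.0, 12.0, 12.0, 18.0, 27.0, 34.0, 30.0, 27.0, 24.0, 22.0, 0.0 m³/s.
The maximum is 34.0 m³/s, occurring at the reading for t = 28 h.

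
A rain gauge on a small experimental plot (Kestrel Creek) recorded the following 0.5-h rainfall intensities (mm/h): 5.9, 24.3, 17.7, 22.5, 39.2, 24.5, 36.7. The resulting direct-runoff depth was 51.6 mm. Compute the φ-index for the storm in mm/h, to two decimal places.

Only the 6 blocks with intensity above φ contribute runoff: 24.3, 17.7, 22.5, 39.2, 24.5, 36.7 mm/h.
Σ(I−φ)·Δt = d  ⇒  (24.3+17.7+22.5+39.2+24.5+36.7 − 6φ)·0.5 = 51.6
φ = (164.9 − 51.6/0.5) / 6 = 10.28 mm/h.

φ ≈ 10.28 mm/h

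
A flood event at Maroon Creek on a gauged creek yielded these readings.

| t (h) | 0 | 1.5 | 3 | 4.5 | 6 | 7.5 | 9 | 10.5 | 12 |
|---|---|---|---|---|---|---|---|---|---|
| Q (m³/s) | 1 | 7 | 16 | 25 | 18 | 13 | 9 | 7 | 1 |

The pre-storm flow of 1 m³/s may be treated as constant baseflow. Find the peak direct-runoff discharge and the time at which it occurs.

Q_p = 24.0 m³/s at t = 4.5 h

Subtracting baseflow gives direct-runoff ordinates: 0.0, 6.0, 15.0, 24.0, 17.0, 12.0, 8.0, 6.0, 0.0 m³/s.
The maximum is 24.0 m³/s, occurring at the reading for t = 4.5 h.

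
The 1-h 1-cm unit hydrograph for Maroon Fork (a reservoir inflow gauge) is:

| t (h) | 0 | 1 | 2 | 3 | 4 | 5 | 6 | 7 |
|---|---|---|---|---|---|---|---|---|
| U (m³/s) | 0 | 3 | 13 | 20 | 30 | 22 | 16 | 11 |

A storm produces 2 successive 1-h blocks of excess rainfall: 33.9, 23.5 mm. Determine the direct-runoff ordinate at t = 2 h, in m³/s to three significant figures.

By discrete convolution, Q_j = Σ (P_i / 10 mm) · U_{j−i}.
At t = 2 h (j=2): Q = (33.9/10)·13 + (23.5/10)·3 = 51.1 m³/s.

Q ≈ 51.1 m³/s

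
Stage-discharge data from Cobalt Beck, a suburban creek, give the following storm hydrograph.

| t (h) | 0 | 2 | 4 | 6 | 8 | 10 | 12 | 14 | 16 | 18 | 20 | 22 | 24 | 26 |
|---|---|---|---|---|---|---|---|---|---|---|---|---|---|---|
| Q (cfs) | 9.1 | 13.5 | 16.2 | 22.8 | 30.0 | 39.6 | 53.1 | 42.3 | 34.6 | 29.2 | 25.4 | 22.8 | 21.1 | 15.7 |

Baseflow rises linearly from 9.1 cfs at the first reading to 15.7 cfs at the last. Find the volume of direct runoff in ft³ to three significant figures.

Direct-runoff ordinates (Q − Q_b): 0.00, 3.89, 6.08, 12.18, 18.87, 27.96, 40.95, 29.65, 21.44, 15.53, 11.22, 8.12, 5.91, 0.00 cfs.
ΣQ_DR = 201.8 cfs.
With Δt = 2 h = 7200 s, V = ΣQ_DR · Δt = 201.8 × 7200 = 1.45 × 10^6 ft³.

V ≈ 1.45 × 10^6 ft³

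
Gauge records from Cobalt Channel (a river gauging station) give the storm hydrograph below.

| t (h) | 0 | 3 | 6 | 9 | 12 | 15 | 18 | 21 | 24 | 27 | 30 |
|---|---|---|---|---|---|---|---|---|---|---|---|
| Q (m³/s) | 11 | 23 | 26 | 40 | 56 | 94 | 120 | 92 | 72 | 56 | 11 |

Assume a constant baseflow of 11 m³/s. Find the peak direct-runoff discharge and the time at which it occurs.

Q_p = 109.0 m³/s at t = 18 h

Subtracting baseflow gives direct-runoff ordinates: 0.0, 12.0, 15.0, 29.0, 45.0, 83.0, 109.0, 81.0, 61.0, 45.0, 0.0 m³/s.
The maximum is 109.0 m³/s, occurring at the reading for t = 18 h.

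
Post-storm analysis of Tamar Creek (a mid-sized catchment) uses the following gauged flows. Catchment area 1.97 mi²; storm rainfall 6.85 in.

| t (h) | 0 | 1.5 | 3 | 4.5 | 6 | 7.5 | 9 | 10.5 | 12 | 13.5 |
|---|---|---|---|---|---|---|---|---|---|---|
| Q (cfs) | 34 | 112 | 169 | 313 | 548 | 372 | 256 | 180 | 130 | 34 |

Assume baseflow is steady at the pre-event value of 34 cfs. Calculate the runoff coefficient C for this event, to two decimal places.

ΣQ_DR = 1808 cfs; V = ΣQ_DR·Δt = 9.763 × 10^6 ft³.
Runoff depth d = V / A = 2.133 in.
C = d / P = 2.133 / 6.85 = 0.31.

C ≈ 0.31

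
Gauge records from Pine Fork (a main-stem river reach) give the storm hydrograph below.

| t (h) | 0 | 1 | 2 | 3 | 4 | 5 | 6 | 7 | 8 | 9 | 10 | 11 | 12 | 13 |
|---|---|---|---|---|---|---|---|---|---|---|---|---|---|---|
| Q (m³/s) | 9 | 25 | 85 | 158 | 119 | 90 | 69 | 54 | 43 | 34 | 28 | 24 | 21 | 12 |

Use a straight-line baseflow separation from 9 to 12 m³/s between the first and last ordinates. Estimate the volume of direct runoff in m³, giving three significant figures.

V ≈ 2.25 × 10^6 m³

Direct-runoff ordinates (Q − Q_b): 0.00, 15.77, 75.54, 148.31, 109.08, 79.85, 58.62, 43.38, 32.15, 22.92, 16.69, 12.46, 9.23, 0.00 m³/s.
ΣQ_DR = 624.0 m³/s.
With Δt = 1 h = 3600 s, V = ΣQ_DR · Δt = 624.0 × 3600 = 2.25 × 10^6 m³.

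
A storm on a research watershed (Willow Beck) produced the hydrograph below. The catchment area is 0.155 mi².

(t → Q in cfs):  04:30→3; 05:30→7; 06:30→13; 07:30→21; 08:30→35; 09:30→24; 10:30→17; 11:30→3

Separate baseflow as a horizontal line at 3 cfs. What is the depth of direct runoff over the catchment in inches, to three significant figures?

d ≈ 0.990 in

Direct runoff: 0.0, 4.0, 10.0, 18.0, 32.0, 21.0, 14.0, 0.0 cfs; ΣQ_DR = 99.00 cfs.
V = ΣQ_DR · Δt = 99.00 × 3600 s = 3.564 × 10^5 ft³.
Over A = 0.155 mi², depth = V / A = 0.990 in.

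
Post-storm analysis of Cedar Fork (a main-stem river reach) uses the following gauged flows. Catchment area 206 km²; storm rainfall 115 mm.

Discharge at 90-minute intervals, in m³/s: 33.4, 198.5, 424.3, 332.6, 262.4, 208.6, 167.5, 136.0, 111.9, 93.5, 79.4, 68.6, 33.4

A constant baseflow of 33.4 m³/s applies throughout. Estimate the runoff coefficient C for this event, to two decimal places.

ΣQ_DR = 1716 m³/s; V = ΣQ_DR·Δt = 9.266 × 10^6 m³.
Runoff depth d = V / A = 44.98 mm.
C = d / P = 44.98 / 115 = 0.39.

C ≈ 0.39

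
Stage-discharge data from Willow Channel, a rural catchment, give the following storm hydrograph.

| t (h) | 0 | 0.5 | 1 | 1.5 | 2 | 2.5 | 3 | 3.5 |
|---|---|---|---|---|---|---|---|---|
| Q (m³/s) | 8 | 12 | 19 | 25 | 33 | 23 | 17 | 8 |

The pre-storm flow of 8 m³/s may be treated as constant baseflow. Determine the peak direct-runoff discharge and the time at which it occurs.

Q_p = 25.0 m³/s at t = 2 h

Subtracting baseflow gives direct-runoff ordinates: 0.0, 4.0, 11.0, 17.0, 25.0, 15.0, 9.0, 0.0 m³/s.
The maximum is 25.0 m³/s, occurring at the reading for t = 2 h.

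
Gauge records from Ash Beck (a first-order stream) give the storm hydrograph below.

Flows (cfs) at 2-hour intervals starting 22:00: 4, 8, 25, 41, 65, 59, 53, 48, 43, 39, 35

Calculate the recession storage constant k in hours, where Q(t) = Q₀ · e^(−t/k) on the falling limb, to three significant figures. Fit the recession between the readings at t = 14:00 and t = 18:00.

k ≈ 19.4 h

On the falling limb, Q drops from 43 to 35 cfs between t = 14:00 and t = 18:00 (Δt = 4 h).
k = −Δt / ln(Q₂/Q₁) = −4 / ln(35/43) = 19.4 h.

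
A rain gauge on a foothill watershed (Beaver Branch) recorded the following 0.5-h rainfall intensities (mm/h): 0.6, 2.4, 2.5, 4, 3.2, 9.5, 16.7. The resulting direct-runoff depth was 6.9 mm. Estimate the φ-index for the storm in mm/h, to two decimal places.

Only the 2 blocks with intensity above φ contribute runoff: 9.5, 16.7 mm/h.
Σ(I−φ)·Δt = d  ⇒  (9.5+16.7 − 2φ)·0.5 = 6.9
φ = (26.20 − 6.9/0.5) / 2 = 6.20 mm/h.

φ ≈ 6.20 mm/h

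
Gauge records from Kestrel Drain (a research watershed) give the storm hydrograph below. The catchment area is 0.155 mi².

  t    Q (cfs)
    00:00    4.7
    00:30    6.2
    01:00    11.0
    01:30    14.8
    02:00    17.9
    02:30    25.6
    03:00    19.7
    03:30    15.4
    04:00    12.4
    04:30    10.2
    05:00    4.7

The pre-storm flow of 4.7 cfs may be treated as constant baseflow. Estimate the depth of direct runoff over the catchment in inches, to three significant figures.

Direct runoff: 0.0, 1.5, 6.3, 10.1, 13.2, 20.9, 15.0, 10.7, 7.7, 5.5, 0.0 cfs; ΣQ_DR = 90.90 cfs.
V = ΣQ_DR · Δt = 90.90 × 1800 s = 1.636 × 10^5 ft³.
Over A = 0.155 mi², depth = V / A = 0.454 in.

d ≈ 0.454 in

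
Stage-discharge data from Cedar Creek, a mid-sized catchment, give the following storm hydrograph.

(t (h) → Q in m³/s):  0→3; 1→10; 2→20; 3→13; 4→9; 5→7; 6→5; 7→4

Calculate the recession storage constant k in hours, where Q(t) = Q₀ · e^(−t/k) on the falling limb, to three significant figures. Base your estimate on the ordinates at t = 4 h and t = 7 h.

On the falling limb, Q drops from 9 to 4 m³/s between t = 4 h and t = 7 h (Δt = 3 h).
k = −Δt / ln(Q₂/Q₁) = −3 / ln(4/9) = 3.70 h.

k ≈ 3.70 h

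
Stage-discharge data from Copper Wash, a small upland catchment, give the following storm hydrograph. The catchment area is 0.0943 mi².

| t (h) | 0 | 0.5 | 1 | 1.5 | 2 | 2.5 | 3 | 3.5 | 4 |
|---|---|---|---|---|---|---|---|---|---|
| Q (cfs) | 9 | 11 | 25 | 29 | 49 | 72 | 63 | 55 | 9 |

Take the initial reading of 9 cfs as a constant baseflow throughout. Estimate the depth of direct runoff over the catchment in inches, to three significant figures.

Direct runoff: 0.0, 2.0, 16.0, 20.0, 40.0, 63.0, 54.0, 46.0, 0.0 cfs; ΣQ_DR = 241.0 cfs.
V = ΣQ_DR · Δt = 241.0 × 1800 s = 4.338 × 10^5 ft³.
Over A = 0.0943 mi², depth = V / A = 1.98 in.

d ≈ 1.98 in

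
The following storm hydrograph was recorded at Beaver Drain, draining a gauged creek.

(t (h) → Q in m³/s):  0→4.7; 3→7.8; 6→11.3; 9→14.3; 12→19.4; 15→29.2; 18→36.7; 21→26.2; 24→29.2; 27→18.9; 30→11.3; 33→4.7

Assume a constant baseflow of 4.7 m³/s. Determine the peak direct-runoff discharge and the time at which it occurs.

Q_p = 32.0 m³/s at t = 18 h

Subtracting baseflow gives direct-runoff ordinates: 0.0, 3.1, 6.6, 9.6, 14.7, 24.5, 32.0, 21.5, 24.5, 14.2, 6.6, 0.0 m³/s.
The maximum is 32.0 m³/s, occurring at the reading for t = 18 h.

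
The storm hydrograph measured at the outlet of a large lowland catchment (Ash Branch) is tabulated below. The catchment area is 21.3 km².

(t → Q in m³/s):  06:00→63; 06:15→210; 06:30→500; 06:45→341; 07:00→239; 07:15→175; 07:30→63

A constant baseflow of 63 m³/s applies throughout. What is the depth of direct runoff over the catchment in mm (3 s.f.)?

Direct runoff: 0.0, 147.0, 437.0, 278.0, 176.0, 112.0, 0.0 m³/s; ΣQ_DR = 1150 m³/s.
V = ΣQ_DR · Δt = 1150 × 900 s = 1.035 × 10^6 m³.
Over A = 21.3 km², depth = V / A = 48.6 mm.

d ≈ 48.6 mm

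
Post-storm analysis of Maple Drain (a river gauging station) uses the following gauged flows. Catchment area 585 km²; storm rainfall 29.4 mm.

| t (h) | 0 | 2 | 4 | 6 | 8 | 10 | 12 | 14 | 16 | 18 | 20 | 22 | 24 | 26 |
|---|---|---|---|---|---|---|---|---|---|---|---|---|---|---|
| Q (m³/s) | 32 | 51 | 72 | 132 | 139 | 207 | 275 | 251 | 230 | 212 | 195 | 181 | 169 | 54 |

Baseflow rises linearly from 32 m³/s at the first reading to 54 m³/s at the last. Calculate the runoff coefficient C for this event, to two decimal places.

ΣQ_DR = 1598 m³/s; V = ΣQ_DR·Δt = 1.151 × 10^7 m³.
Runoff depth d = V / A = 19.67 mm.
C = d / P = 19.67 / 29.4 = 0.67.

C ≈ 0.67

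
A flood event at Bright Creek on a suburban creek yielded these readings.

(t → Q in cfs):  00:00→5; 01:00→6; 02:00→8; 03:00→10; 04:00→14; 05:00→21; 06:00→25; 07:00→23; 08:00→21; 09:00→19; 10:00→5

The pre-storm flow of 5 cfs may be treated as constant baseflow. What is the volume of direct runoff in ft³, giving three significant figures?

Direct-runoff ordinates (Q − Q_b): 0.0, 1.0, 3.0, 5.0, 9.0, 16.0, 20.0, 18.0, 16.0, 14.0, 0.0 cfs.
ΣQ_DR = 102.0 cfs.
With Δt = 1 h = 3600 s, V = ΣQ_DR · Δt = 102.0 × 3600 = 3.67 × 10^5 ft³.

V ≈ 3.67 × 10^5 ft³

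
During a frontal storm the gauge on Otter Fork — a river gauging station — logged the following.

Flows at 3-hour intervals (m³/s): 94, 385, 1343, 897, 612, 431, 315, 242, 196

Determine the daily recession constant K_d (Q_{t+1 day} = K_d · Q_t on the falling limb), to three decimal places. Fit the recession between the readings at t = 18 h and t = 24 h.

K_d ≈ 0.150

Between t = 18 h and t = 24 h the flow falls from 315 to 196 m³/s over 2×3 h = 6 h.
Per-interval ratio K = (196/315)^(1/2) = 0.7888; K_d = K^(24/3) = 0.150.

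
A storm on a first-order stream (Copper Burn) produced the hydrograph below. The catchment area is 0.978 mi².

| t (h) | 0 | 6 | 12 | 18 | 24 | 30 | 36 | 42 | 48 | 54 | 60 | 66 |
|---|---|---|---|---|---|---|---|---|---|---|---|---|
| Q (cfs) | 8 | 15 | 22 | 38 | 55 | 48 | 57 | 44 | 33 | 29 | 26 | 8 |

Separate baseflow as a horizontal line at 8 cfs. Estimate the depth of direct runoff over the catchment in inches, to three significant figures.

d ≈ 2.73 in

Direct runoff: 0.0, 7.0, 14.0, 30.0, 47.0, 40.0, 49.0, 36.0, 25.0, 21.0, 18.0, 0.0 cfs; ΣQ_DR = 287.0 cfs.
V = ΣQ_DR · Δt = 287.0 × 21600 s = 6.199 × 10^6 ft³.
Over A = 0.978 mi², depth = V / A = 2.73 in.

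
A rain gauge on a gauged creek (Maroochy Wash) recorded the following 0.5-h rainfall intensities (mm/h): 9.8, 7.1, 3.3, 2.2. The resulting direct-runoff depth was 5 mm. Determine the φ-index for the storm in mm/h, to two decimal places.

φ ≈ 3.45 mm/h

Only the 2 blocks with intensity above φ contribute runoff: 9.8, 7.1 mm/h.
Σ(I−φ)·Δt = d  ⇒  (9.8+7.1 − 2φ)·0.5 = 5
φ = (16.90 − 5/0.5) / 2 = 3.45 mm/h.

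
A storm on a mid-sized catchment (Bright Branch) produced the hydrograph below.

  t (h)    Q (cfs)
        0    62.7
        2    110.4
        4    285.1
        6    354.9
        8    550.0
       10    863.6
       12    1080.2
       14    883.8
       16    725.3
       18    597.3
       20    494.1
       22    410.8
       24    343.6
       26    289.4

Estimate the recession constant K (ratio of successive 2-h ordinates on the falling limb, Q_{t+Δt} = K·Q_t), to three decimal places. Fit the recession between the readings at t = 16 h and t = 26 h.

K ≈ 0.832

Using the recession-limb readings at t = 16 h and t = 26 h: Q falls from 725.3 to 289.4 cfs over 5 intervals.
K = (Q₂/Q₁)^(1/5) = (289.4/725.3)^(1/5) = 0.832.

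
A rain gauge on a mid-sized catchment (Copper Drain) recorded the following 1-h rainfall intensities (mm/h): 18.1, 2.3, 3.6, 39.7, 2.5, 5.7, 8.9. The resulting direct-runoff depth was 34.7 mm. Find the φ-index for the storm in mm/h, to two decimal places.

φ ≈ 11.55 mm/h

Only the 2 blocks with intensity above φ contribute runoff: 18.1, 39.7 mm/h.
Σ(I−φ)·Δt = d  ⇒  (18.1+39.7 − 2φ)·1 = 34.7
φ = (57.80 − 34.7/1) / 2 = 11.55 mm/h.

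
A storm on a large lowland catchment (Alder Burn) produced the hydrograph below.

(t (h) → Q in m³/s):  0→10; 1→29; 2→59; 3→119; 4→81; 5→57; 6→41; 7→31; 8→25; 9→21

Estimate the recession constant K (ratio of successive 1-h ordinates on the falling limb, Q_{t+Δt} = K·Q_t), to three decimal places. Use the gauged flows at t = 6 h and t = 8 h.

Using the recession-limb readings at t = 6 h and t = 8 h: Q falls from 41 to 25 m³/s over 2 intervals.
K = (Q₂/Q₁)^(1/2) = (25/41)^(1/2) = 0.781.

K ≈ 0.781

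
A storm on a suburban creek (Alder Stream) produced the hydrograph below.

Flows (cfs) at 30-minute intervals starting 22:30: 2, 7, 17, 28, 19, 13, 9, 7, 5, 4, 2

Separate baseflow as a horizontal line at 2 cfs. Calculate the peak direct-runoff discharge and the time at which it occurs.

Subtracting baseflow gives direct-runoff ordinates: 0.0, 5.0, 15.0, 26.0, 17.0, 11.0, 7.0, 5.0, 3.0, 2.0, 0.0 cfs.
The maximum is 26.0 cfs, occurring at the reading for t = 00:00.

Q_p = 26.0 cfs at t = 00:00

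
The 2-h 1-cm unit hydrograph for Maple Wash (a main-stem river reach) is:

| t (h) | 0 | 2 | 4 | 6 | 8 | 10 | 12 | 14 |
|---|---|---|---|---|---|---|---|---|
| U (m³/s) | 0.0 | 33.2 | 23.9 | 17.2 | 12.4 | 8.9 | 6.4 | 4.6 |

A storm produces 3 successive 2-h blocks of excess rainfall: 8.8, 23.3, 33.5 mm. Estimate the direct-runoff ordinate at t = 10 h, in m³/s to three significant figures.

Q ≈ 94.3 m³/s

By discrete convolution, Q_j = Σ (P_i / 10 mm) · U_{j−i}.
At t = 10 h (j=5): Q = (8.8/10)·8.9 + (23.3/10)·12.4 + (33.5/10)·17.2 = 94.3 m³/s.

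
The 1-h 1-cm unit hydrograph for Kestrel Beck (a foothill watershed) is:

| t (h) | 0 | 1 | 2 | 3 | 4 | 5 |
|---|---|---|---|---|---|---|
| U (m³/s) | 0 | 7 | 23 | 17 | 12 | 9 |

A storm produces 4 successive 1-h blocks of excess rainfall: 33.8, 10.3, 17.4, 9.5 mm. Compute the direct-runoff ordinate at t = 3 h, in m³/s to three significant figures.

By discrete convolution, Q_j = Σ (P_i / 10 mm) · U_{j−i}.
At t = 3 h (j=3): Q = (33.8/10)·17 + (10.3/10)·23 + (17.4/10)·7 + (9.5/10)·0 = 93.3 m³/s.

Q ≈ 93.3 m³/s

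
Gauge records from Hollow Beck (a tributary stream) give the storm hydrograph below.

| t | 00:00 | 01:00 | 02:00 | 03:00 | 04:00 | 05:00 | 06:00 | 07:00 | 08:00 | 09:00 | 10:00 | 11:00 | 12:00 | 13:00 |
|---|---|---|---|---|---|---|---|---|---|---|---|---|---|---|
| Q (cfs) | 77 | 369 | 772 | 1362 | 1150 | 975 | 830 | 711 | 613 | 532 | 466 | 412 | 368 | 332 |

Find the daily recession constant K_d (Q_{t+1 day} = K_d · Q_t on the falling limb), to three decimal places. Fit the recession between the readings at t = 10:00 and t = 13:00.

K_d ≈ 0.066

Between t = 10:00 and t = 13:00 the flow falls from 466 to 332 cfs over 3×1 h = 3 h.
Per-interval ratio K = (332/466)^(1/3) = 0.8931; K_d = K^(24/1) = 0.066.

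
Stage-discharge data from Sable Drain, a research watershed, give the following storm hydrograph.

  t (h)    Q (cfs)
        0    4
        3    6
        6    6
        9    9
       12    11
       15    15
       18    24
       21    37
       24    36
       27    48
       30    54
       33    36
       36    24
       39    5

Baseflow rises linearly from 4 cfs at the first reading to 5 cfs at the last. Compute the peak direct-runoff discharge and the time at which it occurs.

Subtracting baseflow gives direct-runoff ordinates: 0.00, 1.92, 1.85, 4.77, 6.69, 10.62, 19.54, 32.46, 31.38, 43.31, 49.23, 31.15, 19.08, 0.00 cfs.
The maximum is 49.23 cfs, occurring at the reading for t = 30 h.

Q_p = 49.23 cfs at t = 30 h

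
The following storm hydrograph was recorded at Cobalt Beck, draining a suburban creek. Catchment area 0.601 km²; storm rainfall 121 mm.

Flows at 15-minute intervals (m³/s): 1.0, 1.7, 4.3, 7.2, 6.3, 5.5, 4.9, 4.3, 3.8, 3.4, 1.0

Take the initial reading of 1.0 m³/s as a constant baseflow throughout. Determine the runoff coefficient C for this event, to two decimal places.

C ≈ 0.40

ΣQ_DR = 32.40 m³/s; V = ΣQ_DR·Δt = 29160 m³.
Runoff depth d = V / A = 48.52 mm.
C = d / P = 48.52 / 121 = 0.40.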